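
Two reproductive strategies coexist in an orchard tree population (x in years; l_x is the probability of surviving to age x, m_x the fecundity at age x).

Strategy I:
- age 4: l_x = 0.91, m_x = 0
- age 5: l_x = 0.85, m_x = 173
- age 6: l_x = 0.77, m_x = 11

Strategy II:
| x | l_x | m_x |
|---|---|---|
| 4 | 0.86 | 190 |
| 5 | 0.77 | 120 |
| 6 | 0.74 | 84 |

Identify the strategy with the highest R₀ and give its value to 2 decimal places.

317.96

Strategy I: R₀ = 0.91×0 + 0.85×173 + 0.77×11 = 155.5200
Strategy II: R₀ = 0.86×190 + 0.77×120 + 0.74×84 = 317.9600
Highest R₀: strategy II with 317.9600.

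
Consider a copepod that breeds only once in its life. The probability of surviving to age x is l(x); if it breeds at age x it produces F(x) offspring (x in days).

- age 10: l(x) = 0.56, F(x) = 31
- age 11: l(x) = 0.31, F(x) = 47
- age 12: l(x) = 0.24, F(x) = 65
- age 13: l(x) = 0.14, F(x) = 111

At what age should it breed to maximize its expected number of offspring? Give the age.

10

Expected offspring if breeding at age x = l(x) × F(x):
  age 10: 0.56 × 31 = 17.360
  age 11: 0.31 × 47 = 14.570
  age 12: 0.24 × 65 = 15.600
  age 13: 0.14 × 111 = 15.540
Maximum at age 10 (17.360).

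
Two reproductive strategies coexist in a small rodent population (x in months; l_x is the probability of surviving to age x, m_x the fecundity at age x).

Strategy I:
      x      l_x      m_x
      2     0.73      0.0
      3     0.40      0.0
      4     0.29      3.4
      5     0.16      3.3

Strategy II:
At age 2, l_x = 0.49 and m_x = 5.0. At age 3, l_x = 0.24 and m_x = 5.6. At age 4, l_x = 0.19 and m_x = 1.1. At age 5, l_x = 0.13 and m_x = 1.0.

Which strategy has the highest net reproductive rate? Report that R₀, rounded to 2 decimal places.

4.13

Strategy I: R₀ = 0.73×0.0 + 0.40×0.0 + 0.29×3.4 + 0.16×3.3 = 1.5140
Strategy II: R₀ = 0.49×5.0 + 0.24×5.6 + 0.19×1.1 + 0.13×1.0 = 4.1330
Highest R₀: strategy II with 4.1330.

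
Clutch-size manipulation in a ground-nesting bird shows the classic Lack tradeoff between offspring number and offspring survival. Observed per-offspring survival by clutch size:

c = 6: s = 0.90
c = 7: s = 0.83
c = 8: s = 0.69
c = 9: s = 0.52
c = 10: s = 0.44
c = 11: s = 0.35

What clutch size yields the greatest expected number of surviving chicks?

Expected surviving chicks = c × s(c):
  c=6: 6 × 0.90 = 5.400
  c=7: 7 × 0.83 = 5.810
  c=8: 8 × 0.69 = 5.520
  c=9: 9 × 0.52 = 4.680
  c=10: 10 × 0.44 = 4.400
  c=11: 11 × 0.35 = 3.850
Maximum at c = 7 (5.810 surviving chicks).

7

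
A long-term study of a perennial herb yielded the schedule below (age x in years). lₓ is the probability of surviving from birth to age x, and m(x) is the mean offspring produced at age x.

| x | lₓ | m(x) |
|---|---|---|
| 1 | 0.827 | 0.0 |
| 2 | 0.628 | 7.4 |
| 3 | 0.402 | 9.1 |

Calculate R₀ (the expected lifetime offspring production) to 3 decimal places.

8.305

R₀ = Σ lₓ m(x):
  age 1: 0.827 × 0.0 = 0.0000
  age 2: 0.628 × 7.4 = 4.6472
  age 3: 0.402 × 9.1 = 3.6582
R₀ = 0.0000 + 4.6472 + 3.6582 = 8.3054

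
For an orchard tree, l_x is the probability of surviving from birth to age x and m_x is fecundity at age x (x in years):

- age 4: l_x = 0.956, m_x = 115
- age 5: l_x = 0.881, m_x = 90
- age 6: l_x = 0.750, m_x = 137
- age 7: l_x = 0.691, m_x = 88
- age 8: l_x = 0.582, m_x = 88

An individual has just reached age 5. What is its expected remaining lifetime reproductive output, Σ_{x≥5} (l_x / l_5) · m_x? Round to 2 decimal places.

l_5 = 0.881. Conditional survival from age 5 to x is l_x / l_5.
  x=5: (0.881/0.881) × 90 = 90.0000
  x=6: (0.750/0.881) × 137 = 116.6288
  x=7: (0.691/0.881) × 88 = 69.0216
  x=8: (0.582/0.881) × 88 = 58.1339
Sum = 90.0000 + 116.6288 + 69.0216 + 58.1339 = 333.7843

333.78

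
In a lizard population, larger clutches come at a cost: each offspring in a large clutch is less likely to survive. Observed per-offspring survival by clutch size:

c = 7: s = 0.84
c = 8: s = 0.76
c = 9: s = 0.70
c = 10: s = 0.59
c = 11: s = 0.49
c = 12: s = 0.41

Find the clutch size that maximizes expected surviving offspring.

Expected surviving offspring = c × s(c):
  c=7: 7 × 0.84 = 5.880
  c=8: 8 × 0.76 = 6.080
  c=9: 9 × 0.70 = 6.300
  c=10: 10 × 0.59 = 5.900
  c=11: 11 × 0.49 = 5.390
  c=12: 12 × 0.41 = 4.920
Maximum at c = 9 (6.300 surviving offspring).

9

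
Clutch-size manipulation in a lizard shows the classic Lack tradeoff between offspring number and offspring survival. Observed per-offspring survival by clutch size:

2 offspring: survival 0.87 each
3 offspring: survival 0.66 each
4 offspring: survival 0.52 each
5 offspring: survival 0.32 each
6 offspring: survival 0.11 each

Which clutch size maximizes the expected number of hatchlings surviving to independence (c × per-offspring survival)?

Expected hatchlings surviving to independence = c × s(c):
  c=2: 2 × 0.87 = 1.740
  c=3: 3 × 0.66 = 1.980
  c=4: 4 × 0.52 = 2.080
  c=5: 5 × 0.32 = 1.600
  c=6: 6 × 0.11 = 0.660
Maximum at c = 4 (2.080 hatchlings surviving to independence).

4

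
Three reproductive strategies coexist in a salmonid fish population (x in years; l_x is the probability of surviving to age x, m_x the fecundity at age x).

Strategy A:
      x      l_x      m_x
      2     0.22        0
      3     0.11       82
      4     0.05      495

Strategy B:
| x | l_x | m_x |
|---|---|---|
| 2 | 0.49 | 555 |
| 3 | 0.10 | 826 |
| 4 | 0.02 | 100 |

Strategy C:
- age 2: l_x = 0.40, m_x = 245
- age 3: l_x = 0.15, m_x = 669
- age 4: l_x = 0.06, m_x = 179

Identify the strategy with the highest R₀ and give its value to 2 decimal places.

356.55

Strategy A: R₀ = 0.22×0 + 0.11×82 + 0.05×495 = 33.7700
Strategy B: R₀ = 0.49×555 + 0.10×826 + 0.02×100 = 356.5500
Strategy C: R₀ = 0.40×245 + 0.15×669 + 0.06×179 = 209.0900
Highest R₀: strategy B with 356.5500.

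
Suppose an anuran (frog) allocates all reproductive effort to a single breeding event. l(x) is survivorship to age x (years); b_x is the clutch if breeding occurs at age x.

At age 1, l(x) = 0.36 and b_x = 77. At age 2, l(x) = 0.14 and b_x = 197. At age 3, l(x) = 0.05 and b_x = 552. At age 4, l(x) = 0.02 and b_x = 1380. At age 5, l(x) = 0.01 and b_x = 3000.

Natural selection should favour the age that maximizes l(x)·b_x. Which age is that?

Expected offspring if breeding at age x = l(x) × b_x:
  age 1: 0.36 × 77 = 27.720
  age 2: 0.14 × 197 = 27.580
  age 3: 0.05 × 552 = 27.600
  age 4: 0.02 × 1380 = 27.600
  age 5: 0.01 × 3000 = 30.000
Maximum at age 5 (30.000).

5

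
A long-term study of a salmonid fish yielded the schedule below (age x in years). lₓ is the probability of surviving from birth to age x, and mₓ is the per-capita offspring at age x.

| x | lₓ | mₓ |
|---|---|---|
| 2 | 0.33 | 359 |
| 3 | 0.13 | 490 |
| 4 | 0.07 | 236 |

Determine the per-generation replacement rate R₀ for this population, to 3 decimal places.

R₀ = Σ lₓ mₓ:
  age 2: 0.33 × 359 = 118.4700
  age 3: 0.13 × 490 = 63.7000
  age 4: 0.07 × 236 = 16.5200
R₀ = 118.4700 + 63.7000 + 16.5200 = 198.6900

198.690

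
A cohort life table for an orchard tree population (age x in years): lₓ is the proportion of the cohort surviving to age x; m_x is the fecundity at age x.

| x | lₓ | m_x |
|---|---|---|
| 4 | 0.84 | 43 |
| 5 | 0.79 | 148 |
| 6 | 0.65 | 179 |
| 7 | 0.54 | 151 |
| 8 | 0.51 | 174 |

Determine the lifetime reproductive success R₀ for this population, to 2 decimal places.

R₀ = Σ lₓ m_x:
  age 4: 0.84 × 43 = 36.1200
  age 5: 0.79 × 148 = 116.9200
  age 6: 0.65 × 179 = 116.3500
  age 7: 0.54 × 151 = 81.5400
  age 8: 0.51 × 174 = 88.7400
R₀ = 36.1200 + 116.9200 + 116.3500 + 81.5400 + 88.7400 = 439.6700

439.67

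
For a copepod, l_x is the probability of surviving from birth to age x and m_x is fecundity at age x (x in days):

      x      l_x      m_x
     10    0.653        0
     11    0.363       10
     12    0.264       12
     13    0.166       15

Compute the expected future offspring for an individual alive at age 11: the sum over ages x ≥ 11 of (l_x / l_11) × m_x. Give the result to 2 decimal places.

25.59

l_11 = 0.363. Conditional survival from age 11 to x is l_x / l_11.
  x=11: (0.363/0.363) × 10 = 10.0000
  x=12: (0.264/0.363) × 12 = 8.7273
  x=13: (0.166/0.363) × 15 = 6.8595
Sum = 10.0000 + 8.7273 + 6.8595 = 25.5868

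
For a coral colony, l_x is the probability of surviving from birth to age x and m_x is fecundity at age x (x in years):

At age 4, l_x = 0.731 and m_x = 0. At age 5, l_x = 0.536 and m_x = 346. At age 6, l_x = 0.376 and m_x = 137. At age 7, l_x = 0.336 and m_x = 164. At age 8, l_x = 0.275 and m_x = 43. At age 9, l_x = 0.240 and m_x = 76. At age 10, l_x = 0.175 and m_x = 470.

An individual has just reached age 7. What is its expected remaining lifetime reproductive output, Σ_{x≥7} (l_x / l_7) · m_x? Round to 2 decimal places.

498.27

l_7 = 0.336. Conditional survival from age 7 to x is l_x / l_7.
  x=7: (0.336/0.336) × 164 = 164.0000
  x=8: (0.275/0.336) × 43 = 35.1935
  x=9: (0.240/0.336) × 76 = 54.2857
  x=10: (0.175/0.336) × 470 = 244.7917
Sum = 164.0000 + 35.1935 + 54.2857 + 244.7917 = 498.2708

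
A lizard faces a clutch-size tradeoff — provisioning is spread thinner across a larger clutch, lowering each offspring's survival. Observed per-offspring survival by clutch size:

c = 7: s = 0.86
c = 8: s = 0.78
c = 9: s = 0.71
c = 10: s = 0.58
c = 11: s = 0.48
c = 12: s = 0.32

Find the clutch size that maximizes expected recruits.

9

Expected recruits = c × s(c):
  c=7: 7 × 0.86 = 6.020
  c=8: 8 × 0.78 = 6.240
  c=9: 9 × 0.71 = 6.390
  c=10: 10 × 0.58 = 5.800
  c=11: 11 × 0.48 = 5.280
  c=12: 12 × 0.32 = 3.840
Maximum at c = 9 (6.390 recruits).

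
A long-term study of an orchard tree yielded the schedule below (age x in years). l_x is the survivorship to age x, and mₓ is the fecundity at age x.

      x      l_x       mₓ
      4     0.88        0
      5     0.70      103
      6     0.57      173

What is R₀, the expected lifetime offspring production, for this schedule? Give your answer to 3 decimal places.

170.710

R₀ = Σ l_x mₓ:
  age 4: 0.88 × 0 = 0.0000
  age 5: 0.70 × 103 = 72.1000
  age 6: 0.57 × 173 = 98.6100
R₀ = 0.0000 + 72.1000 + 98.6100 = 170.7100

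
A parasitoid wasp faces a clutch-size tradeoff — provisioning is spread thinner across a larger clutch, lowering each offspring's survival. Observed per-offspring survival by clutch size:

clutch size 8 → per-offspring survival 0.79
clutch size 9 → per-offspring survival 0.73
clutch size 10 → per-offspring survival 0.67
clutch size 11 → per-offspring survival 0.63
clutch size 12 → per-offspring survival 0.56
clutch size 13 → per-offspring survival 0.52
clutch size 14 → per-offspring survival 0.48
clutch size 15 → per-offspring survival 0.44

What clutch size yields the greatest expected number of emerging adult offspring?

Expected emerging adult offspring = c × s(c):
  c=8: 8 × 0.79 = 6.320
  c=9: 9 × 0.73 = 6.570
  c=10: 10 × 0.67 = 6.700
  c=11: 11 × 0.63 = 6.930
  c=12: 12 × 0.56 = 6.720
  c=13: 13 × 0.52 = 6.760
  c=14: 14 × 0.48 = 6.720
  c=15: 15 × 0.44 = 6.600
Maximum at c = 11 (6.930 emerging adult offspring).

11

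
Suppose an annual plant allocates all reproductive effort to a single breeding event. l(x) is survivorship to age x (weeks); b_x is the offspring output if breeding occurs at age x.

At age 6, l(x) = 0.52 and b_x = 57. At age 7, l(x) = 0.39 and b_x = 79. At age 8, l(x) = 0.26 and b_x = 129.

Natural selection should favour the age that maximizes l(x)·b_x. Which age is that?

Expected offspring if breeding at age x = l(x) × b_x:
  age 6: 0.52 × 57 = 29.640
  age 7: 0.39 × 79 = 30.810
  age 8: 0.26 × 129 = 33.540
Maximum at age 8 (33.540).

8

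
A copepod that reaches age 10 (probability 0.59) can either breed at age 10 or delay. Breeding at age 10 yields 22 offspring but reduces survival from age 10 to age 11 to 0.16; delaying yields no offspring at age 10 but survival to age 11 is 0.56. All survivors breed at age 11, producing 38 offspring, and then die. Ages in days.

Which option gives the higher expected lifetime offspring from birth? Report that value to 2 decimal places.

16.57

breed at age 10: R₀ = 0.59 × (22 + 0.16 × 38) = 0.59 × 28.0800 = 16.5672
delay to age 11: R₀ = 0.59 × (0.56 × 38) = 0.59 × 21.2800 = 12.5552
Higher: breed at age 10 (16.5672).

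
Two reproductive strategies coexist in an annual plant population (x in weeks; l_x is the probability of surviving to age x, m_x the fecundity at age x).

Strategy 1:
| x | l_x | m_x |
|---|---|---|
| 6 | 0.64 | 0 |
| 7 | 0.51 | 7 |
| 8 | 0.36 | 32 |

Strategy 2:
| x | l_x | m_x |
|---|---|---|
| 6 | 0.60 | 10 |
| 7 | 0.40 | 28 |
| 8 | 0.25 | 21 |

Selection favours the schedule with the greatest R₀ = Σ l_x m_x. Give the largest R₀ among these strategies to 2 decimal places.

Strategy 1: R₀ = 0.64×0 + 0.51×7 + 0.36×32 = 15.0900
Strategy 2: R₀ = 0.60×10 + 0.40×28 + 0.25×21 = 22.4500
Highest R₀: strategy 2 with 22.4500.

22.45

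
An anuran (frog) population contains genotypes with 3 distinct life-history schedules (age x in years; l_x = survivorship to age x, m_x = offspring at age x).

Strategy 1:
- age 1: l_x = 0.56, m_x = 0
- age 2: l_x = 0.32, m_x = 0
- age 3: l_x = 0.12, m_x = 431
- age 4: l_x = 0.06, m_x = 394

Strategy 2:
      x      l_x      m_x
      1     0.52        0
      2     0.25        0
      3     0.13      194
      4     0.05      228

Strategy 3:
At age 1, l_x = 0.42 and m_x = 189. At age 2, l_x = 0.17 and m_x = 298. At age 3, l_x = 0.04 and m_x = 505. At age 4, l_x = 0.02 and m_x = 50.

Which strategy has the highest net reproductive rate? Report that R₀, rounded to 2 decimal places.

Strategy 1: R₀ = 0.56×0 + 0.32×0 + 0.12×431 + 0.06×394 = 75.3600
Strategy 2: R₀ = 0.52×0 + 0.25×0 + 0.13×194 + 0.05×228 = 36.6200
Strategy 3: R₀ = 0.42×189 + 0.17×298 + 0.04×505 + 0.02×50 = 151.2400
Highest R₀: strategy 3 with 151.2400.

151.24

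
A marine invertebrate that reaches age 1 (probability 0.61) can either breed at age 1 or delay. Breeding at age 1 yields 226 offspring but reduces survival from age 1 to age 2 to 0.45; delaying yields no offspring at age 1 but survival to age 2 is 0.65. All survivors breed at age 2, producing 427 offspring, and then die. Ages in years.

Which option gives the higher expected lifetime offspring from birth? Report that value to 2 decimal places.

255.07

breed at age 1: R₀ = 0.61 × (226 + 0.45 × 427) = 0.61 × 418.1500 = 255.0715
delay to age 2: R₀ = 0.61 × (0.65 × 427) = 0.61 × 277.5500 = 169.3055
Higher: breed at age 1 (255.0715).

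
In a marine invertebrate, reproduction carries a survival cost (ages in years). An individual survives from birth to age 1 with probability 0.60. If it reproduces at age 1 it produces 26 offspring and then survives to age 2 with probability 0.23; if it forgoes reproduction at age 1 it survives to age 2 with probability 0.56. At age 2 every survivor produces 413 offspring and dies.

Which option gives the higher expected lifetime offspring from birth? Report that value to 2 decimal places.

138.77

breed at age 1: R₀ = 0.60 × (26 + 0.23 × 413) = 0.60 × 120.9900 = 72.5940
delay to age 2: R₀ = 0.60 × (0.56 × 413) = 0.60 × 231.2800 = 138.7680
Higher: delay to age 2 (138.7680).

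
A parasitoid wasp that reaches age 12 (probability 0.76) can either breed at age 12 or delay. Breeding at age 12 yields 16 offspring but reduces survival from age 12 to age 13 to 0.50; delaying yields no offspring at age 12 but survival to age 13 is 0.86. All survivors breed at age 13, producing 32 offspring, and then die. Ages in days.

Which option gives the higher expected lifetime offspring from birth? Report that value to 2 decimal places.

breed at age 12: R₀ = 0.76 × (16 + 0.50 × 32) = 0.76 × 32.0000 = 24.3200
delay to age 13: R₀ = 0.76 × (0.86 × 32) = 0.76 × 27.5200 = 20.9152
Higher: breed at age 12 (24.3200).

24.32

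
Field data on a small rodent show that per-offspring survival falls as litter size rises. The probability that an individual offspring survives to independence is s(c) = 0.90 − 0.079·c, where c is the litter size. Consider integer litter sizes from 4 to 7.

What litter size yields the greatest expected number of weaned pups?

Expected weaned pups = c × s(c):
  c=4: 4 × 0.584 = 2.336
  c=5: 5 × 0.505 = 2.525
  c=6: 6 × 0.426 = 2.556
  c=7: 7 × 0.347 = 2.429
Maximum at c = 6 (2.556 weaned pups).

6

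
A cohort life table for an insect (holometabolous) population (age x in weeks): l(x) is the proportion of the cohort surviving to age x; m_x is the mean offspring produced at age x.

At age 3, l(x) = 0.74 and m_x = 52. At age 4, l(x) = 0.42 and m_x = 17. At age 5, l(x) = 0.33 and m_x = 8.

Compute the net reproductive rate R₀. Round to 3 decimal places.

48.260

R₀ = Σ l(x) m_x:
  age 3: 0.74 × 52 = 38.4800
  age 4: 0.42 × 17 = 7.1400
  age 5: 0.33 × 8 = 2.6400
R₀ = 38.4800 + 7.1400 + 2.6400 = 48.2600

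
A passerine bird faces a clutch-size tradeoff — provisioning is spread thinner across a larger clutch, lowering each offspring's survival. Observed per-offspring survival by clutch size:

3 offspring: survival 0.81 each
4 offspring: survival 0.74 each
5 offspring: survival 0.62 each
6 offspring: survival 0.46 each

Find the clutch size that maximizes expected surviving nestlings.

5

Expected surviving nestlings = c × s(c):
  c=3: 3 × 0.81 = 2.430
  c=4: 4 × 0.74 = 2.960
  c=5: 5 × 0.62 = 3.100
  c=6: 6 × 0.46 = 2.760
Maximum at c = 5 (3.100 surviving nestlings).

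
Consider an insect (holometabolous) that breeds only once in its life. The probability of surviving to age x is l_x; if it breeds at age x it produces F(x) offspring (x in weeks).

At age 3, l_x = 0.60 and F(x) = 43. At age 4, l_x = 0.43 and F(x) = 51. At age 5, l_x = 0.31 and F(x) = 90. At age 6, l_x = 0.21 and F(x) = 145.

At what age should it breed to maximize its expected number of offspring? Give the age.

Expected offspring if breeding at age x = l_x × F(x):
  age 3: 0.60 × 43 = 25.800
  age 4: 0.43 × 51 = 21.930
  age 5: 0.31 × 90 = 27.900
  age 6: 0.21 × 145 = 30.450
Maximum at age 6 (30.450).

6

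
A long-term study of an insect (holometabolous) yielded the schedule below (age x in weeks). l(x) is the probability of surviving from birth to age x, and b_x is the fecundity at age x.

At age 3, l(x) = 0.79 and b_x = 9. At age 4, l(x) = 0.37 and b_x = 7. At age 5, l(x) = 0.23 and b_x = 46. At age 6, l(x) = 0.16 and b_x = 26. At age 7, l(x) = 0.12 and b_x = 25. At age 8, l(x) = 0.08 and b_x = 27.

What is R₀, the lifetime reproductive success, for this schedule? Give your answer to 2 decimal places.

R₀ = Σ l(x) b_x:
  age 3: 0.79 × 9 = 7.1100
  age 4: 0.37 × 7 = 2.5900
  age 5: 0.23 × 46 = 10.5800
  age 6: 0.16 × 26 = 4.1600
  age 7: 0.12 × 25 = 3.0000
  age 8: 0.08 × 27 = 2.1600
R₀ = 7.1100 + 2.5900 + 10.5800 + 4.1600 + 3.0000 + 2.1600 = 29.6000

29.60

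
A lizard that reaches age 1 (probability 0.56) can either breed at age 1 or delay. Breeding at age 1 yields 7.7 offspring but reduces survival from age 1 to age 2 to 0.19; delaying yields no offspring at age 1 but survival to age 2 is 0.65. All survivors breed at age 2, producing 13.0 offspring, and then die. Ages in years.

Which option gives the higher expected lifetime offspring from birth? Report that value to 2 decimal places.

5.70

breed at age 1: R₀ = 0.56 × (7.7 + 0.19 × 13.0) = 0.56 × 10.1700 = 5.6952
delay to age 2: R₀ = 0.56 × (0.65 × 13.0) = 0.56 × 8.4500 = 4.7320
Higher: breed at age 1 (5.6952).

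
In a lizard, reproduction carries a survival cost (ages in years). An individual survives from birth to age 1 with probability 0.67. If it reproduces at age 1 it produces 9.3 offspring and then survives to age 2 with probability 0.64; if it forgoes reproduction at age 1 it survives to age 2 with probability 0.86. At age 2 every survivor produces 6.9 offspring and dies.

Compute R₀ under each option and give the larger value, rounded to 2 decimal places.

breed at age 1: R₀ = 0.67 × (9.3 + 0.64 × 6.9) = 0.67 × 13.7160 = 9.1897
delay to age 2: R₀ = 0.67 × (0.86 × 6.9) = 0.67 × 5.9340 = 3.9758
Higher: breed at age 1 (9.1897).

9.19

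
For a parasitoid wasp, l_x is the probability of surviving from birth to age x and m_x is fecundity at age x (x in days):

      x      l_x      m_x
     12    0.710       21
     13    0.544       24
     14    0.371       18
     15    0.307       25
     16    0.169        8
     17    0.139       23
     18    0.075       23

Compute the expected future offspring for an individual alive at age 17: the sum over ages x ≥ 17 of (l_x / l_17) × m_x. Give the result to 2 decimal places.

l_17 = 0.139. Conditional survival from age 17 to x is l_x / l_17.
  x=17: (0.139/0.139) × 23 = 23.0000
  x=18: (0.075/0.139) × 23 = 12.4101
Sum = 23.0000 + 12.4101 = 35.4101

35.41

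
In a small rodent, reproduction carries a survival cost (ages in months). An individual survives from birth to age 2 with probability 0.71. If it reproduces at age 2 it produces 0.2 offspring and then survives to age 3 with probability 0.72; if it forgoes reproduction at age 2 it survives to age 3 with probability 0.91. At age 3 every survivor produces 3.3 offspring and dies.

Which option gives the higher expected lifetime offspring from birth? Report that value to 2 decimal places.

breed at age 2: R₀ = 0.71 × (0.2 + 0.72 × 3.3) = 0.71 × 2.5760 = 1.8290
delay to age 3: R₀ = 0.71 × (0.91 × 3.3) = 0.71 × 3.0030 = 2.1321
Higher: delay to age 3 (2.1321).

2.13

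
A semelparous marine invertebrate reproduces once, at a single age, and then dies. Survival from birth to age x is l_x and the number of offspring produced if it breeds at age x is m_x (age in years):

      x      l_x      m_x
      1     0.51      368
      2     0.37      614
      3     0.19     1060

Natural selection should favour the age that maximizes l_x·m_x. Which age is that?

Expected offspring if breeding at age x = l_x × m_x:
  age 1: 0.51 × 368 = 187.680
  age 2: 0.37 × 614 = 227.180
  age 3: 0.19 × 1060 = 201.400
Maximum at age 2 (227.180).

2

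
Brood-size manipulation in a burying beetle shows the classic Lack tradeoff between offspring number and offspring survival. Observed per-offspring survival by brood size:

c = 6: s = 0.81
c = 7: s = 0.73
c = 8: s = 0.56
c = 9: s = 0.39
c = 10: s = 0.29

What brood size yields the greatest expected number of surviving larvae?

7

Expected surviving larvae = c × s(c):
  c=6: 6 × 0.81 = 4.860
  c=7: 7 × 0.73 = 5.110
  c=8: 8 × 0.56 = 4.480
  c=9: 9 × 0.39 = 3.510
  c=10: 10 × 0.29 = 2.900
Maximum at c = 7 (5.110 surviving larvae).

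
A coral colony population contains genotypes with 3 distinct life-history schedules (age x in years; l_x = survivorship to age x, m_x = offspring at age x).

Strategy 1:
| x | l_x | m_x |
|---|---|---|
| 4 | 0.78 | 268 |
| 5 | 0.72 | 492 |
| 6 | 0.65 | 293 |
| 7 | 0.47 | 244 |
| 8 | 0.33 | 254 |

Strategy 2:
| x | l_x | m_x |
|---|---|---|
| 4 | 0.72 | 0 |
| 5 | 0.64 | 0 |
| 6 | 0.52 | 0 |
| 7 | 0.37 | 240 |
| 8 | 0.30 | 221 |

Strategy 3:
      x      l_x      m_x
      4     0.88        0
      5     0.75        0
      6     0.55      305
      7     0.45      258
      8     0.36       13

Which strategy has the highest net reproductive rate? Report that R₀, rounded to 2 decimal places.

Strategy 1: R₀ = 0.78×268 + 0.72×492 + 0.65×293 + 0.47×244 + 0.33×254 = 952.2300
Strategy 2: R₀ = 0.72×0 + 0.64×0 + 0.52×0 + 0.37×240 + 0.30×221 = 155.1000
Strategy 3: R₀ = 0.88×0 + 0.75×0 + 0.55×305 + 0.45×258 + 0.36×13 = 288.5300
Highest R₀: strategy 1 with 952.2300.

952.23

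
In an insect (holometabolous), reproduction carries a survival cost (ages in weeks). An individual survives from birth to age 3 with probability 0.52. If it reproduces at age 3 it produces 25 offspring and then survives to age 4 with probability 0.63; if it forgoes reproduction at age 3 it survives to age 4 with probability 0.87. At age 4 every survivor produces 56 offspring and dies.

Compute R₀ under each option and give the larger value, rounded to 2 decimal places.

breed at age 3: R₀ = 0.52 × (25 + 0.63 × 56) = 0.52 × 60.2800 = 31.3456
delay to age 4: R₀ = 0.52 × (0.87 × 56) = 0.52 × 48.7200 = 25.3344
Higher: breed at age 3 (31.3456).

31.35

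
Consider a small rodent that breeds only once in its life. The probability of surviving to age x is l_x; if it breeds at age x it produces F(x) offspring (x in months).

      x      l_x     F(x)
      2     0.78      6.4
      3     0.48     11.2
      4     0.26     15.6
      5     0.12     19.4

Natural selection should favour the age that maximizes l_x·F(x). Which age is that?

3

Expected offspring if breeding at age x = l_x × F(x):
  age 2: 0.78 × 6.4 = 4.992
  age 3: 0.48 × 11.2 = 5.376
  age 4: 0.26 × 15.6 = 4.056
  age 5: 0.12 × 19.4 = 2.328
Maximum at age 3 (5.376).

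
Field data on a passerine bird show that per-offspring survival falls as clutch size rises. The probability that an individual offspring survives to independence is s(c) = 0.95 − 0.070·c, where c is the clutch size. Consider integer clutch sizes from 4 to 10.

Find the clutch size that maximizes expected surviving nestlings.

7

Expected surviving nestlings = c × s(c):
  c=4: 4 × 0.670 = 2.680
  c=5: 5 × 0.600 = 3.000
  c=6: 6 × 0.530 = 3.180
  c=7: 7 × 0.460 = 3.220
  c=8: 8 × 0.390 = 3.120
  c=9: 9 × 0.320 = 2.880
  c=10: 10 × 0.250 = 2.500
Maximum at c = 7 (3.220 surviving nestlings).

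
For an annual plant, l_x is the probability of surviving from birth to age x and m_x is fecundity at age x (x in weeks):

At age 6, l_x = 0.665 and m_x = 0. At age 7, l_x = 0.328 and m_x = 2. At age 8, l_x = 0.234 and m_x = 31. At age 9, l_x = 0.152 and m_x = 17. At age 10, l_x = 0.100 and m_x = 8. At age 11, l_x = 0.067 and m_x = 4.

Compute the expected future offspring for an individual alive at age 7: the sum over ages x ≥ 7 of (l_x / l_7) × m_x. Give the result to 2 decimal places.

l_7 = 0.328. Conditional survival from age 7 to x is l_x / l_7.
  x=7: (0.328/0.328) × 2 = 2.0000
  x=8: (0.234/0.328) × 31 = 22.1159
  x=9: (0.152/0.328) × 17 = 7.8780
  x=10: (0.100/0.328) × 8 = 2.4390
  x=11: (0.067/0.328) × 4 = 0.8171
Sum = 2.0000 + 22.1159 + 7.8780 + 2.4390 + 0.8171 = 35.2500

35.25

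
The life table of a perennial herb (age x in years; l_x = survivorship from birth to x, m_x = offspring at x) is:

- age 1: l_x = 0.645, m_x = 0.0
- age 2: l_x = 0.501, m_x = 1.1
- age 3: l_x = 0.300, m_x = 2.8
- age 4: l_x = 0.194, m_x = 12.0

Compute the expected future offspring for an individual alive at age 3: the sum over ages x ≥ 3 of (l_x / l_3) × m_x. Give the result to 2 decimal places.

10.56

l_3 = 0.300. Conditional survival from age 3 to x is l_x / l_3.
  x=3: (0.300/0.300) × 2.8 = 2.8000
  x=4: (0.194/0.300) × 12.0 = 7.7600
Sum = 2.8000 + 7.7600 = 10.5600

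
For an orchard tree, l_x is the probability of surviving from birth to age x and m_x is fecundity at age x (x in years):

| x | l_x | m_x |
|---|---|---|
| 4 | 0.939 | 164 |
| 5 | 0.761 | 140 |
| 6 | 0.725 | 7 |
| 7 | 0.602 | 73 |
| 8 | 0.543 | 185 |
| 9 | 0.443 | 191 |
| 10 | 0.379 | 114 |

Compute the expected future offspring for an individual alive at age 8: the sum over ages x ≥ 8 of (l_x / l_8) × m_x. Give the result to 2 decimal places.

420.39

l_8 = 0.543. Conditional survival from age 8 to x is l_x / l_8.
  x=8: (0.543/0.543) × 185 = 185.0000
  x=9: (0.443/0.543) × 191 = 155.8250
  x=10: (0.379/0.543) × 114 = 79.5691
Sum = 185.0000 + 155.8250 + 79.5691 = 420.3941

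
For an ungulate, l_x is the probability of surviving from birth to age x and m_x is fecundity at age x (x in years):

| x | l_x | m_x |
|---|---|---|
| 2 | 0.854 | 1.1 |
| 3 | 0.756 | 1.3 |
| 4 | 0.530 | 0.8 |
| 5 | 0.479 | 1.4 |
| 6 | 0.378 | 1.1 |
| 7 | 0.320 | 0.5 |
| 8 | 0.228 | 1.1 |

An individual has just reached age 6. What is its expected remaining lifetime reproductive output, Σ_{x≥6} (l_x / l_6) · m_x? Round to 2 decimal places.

2.19

l_6 = 0.378. Conditional survival from age 6 to x is l_x / l_6.
  x=6: (0.378/0.378) × 1.1 = 1.1000
  x=7: (0.320/0.378) × 0.5 = 0.4233
  x=8: (0.228/0.378) × 1.1 = 0.6635
Sum = 1.1000 + 0.4233 + 0.6635 = 2.1868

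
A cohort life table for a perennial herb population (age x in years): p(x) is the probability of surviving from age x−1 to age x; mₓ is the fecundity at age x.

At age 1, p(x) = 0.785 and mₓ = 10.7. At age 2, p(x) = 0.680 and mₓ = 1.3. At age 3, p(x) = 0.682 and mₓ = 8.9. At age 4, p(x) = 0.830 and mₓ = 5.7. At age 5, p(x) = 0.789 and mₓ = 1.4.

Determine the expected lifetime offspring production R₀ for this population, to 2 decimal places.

Survivorship from birth: l_x = p_1·p_2·…·p_x.
  l_1 = 0.78500
  l_2 = 0.53380
  l_3 = 0.36405
  l_4 = 0.30216
  l_5 = 0.23841
R₀ = Σ l_x mₓ:
  age 1: 0.78500 × 10.7 = 8.3995
  age 2: 0.53380 × 1.3 = 0.6939
  age 3: 0.36405 × 8.9 = 3.2400
  age 4: 0.30216 × 5.7 = 1.7223
  age 5: 0.23841 × 1.4 = 0.3338
R₀ = 8.3995 + 0.6939 + 3.2400 + 1.7223 + 0.3338 = 14.3896

14.39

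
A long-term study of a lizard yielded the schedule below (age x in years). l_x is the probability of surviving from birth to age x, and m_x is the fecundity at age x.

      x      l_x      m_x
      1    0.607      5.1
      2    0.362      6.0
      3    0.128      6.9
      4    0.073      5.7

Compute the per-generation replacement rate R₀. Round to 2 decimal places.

6.57

R₀ = Σ l_x m_x:
  age 1: 0.607 × 5.1 = 3.0957
  age 2: 0.362 × 6.0 = 2.1720
  age 3: 0.128 × 6.9 = 0.8832
  age 4: 0.073 × 5.7 = 0.4161
R₀ = 3.0957 + 2.1720 + 0.8832 + 0.4161 = 6.5670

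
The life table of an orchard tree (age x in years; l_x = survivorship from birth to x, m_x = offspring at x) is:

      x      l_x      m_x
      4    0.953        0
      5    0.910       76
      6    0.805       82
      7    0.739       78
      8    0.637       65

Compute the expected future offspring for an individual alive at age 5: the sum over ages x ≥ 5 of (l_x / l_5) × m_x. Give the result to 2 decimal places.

l_5 = 0.910. Conditional survival from age 5 to x is l_x / l_5.
  x=5: (0.910/0.910) × 76 = 76.0000
  x=6: (0.805/0.910) × 82 = 72.5385
  x=7: (0.739/0.910) × 78 = 63.3429
  x=8: (0.637/0.910) × 65 = 45.5000
Sum = 76.0000 + 72.5385 + 63.3429 + 45.5000 = 257.3813

257.38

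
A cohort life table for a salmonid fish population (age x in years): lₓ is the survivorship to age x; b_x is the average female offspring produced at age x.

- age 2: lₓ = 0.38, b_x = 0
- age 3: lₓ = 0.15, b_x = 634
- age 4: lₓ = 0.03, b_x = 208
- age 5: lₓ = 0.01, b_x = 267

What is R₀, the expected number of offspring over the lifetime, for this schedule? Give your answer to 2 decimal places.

104.01

R₀ = Σ lₓ b_x:
  age 2: 0.38 × 0 = 0.0000
  age 3: 0.15 × 634 = 95.1000
  age 4: 0.03 × 208 = 6.2400
  age 5: 0.01 × 267 = 2.6700
R₀ = 0.0000 + 95.1000 + 6.2400 + 2.6700 = 104.0100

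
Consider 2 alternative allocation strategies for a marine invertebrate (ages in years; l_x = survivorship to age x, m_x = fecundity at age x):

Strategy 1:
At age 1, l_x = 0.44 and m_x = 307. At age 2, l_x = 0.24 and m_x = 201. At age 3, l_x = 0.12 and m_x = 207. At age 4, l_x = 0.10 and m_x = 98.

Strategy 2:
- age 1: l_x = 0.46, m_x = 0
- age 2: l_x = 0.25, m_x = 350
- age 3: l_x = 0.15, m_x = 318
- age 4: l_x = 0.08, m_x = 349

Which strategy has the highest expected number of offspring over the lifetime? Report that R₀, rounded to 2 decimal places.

217.96

Strategy 1: R₀ = 0.44×307 + 0.24×201 + 0.12×207 + 0.10×98 = 217.9600
Strategy 2: R₀ = 0.46×0 + 0.25×350 + 0.15×318 + 0.08×349 = 163.1200
Highest R₀: strategy 1 with 217.9600.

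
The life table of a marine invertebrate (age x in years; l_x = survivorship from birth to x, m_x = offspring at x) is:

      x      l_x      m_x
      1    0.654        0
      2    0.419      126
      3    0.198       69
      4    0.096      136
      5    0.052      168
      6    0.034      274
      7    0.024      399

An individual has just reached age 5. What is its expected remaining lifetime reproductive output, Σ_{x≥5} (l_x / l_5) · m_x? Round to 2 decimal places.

531.31

l_5 = 0.052. Conditional survival from age 5 to x is l_x / l_5.
  x=5: (0.052/0.052) × 168 = 168.0000
  x=6: (0.034/0.052) × 274 = 179.1538
  x=7: (0.024/0.052) × 399 = 184.1538
Sum = 168.0000 + 179.1538 + 184.1538 = 531.3077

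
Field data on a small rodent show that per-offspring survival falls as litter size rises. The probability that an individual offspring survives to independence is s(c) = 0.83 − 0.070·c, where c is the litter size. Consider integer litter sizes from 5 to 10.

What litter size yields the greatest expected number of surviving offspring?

Expected surviving offspring = c × s(c):
  c=5: 5 × 0.480 = 2.400
  c=6: 6 × 0.410 = 2.460
  c=7: 7 × 0.340 = 2.380
  c=8: 8 × 0.270 = 2.160
  c=9: 9 × 0.200 = 1.800
  c=10: 10 × 0.130 = 1.300
Maximum at c = 6 (2.460 surviving offspring).

6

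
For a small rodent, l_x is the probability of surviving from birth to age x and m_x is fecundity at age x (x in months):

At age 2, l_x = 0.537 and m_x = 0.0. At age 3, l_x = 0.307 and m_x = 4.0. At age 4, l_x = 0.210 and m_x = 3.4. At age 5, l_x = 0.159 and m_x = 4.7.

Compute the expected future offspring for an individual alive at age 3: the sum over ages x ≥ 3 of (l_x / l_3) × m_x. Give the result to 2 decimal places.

8.76

l_3 = 0.307. Conditional survival from age 3 to x is l_x / l_3.
  x=3: (0.307/0.307) × 4.0 = 4.0000
  x=4: (0.210/0.307) × 3.4 = 2.3257
  x=5: (0.159/0.307) × 4.7 = 2.4342
Sum = 4.0000 + 2.3257 + 2.4342 = 8.7599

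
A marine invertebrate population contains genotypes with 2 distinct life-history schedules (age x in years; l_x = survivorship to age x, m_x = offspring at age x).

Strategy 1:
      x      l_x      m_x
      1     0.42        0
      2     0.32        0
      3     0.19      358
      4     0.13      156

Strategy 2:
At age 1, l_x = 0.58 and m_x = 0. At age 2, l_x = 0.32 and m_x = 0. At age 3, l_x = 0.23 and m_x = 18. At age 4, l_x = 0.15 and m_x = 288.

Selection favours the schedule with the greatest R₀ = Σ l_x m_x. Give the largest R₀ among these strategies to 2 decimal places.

88.30

Strategy 1: R₀ = 0.42×0 + 0.32×0 + 0.19×358 + 0.13×156 = 88.3000
Strategy 2: R₀ = 0.58×0 + 0.32×0 + 0.23×18 + 0.15×288 = 47.3400
Highest R₀: strategy 1 with 88.3000.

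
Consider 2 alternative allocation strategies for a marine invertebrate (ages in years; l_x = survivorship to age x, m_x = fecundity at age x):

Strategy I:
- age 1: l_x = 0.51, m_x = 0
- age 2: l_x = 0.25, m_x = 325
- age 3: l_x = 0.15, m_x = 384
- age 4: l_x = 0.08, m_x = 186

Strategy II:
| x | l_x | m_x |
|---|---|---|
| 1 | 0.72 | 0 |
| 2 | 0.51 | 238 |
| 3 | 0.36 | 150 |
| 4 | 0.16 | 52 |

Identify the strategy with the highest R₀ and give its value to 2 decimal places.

Strategy I: R₀ = 0.51×0 + 0.25×325 + 0.15×384 + 0.08×186 = 153.7300
Strategy II: R₀ = 0.72×0 + 0.51×238 + 0.36×150 + 0.16×52 = 183.7000
Highest R₀: strategy II with 183.7000.

183.70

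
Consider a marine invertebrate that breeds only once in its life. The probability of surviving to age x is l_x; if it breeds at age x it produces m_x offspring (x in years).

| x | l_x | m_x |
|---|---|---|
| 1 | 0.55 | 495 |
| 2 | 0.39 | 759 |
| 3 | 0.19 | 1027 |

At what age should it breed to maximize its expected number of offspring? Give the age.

2

Expected offspring if breeding at age x = l_x × m_x:
  age 1: 0.55 × 495 = 272.250
  age 2: 0.39 × 759 = 296.010
  age 3: 0.19 × 1027 = 195.130
Maximum at age 2 (296.010).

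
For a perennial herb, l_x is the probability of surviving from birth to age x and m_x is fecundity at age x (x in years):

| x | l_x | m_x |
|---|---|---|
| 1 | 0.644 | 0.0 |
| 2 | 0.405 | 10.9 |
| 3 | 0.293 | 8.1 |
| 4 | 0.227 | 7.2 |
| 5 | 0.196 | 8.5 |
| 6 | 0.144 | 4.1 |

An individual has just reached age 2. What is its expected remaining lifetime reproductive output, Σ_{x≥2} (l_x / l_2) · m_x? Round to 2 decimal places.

l_2 = 0.405. Conditional survival from age 2 to x is l_x / l_2.
  x=2: (0.405/0.405) × 10.9 = 10.9000
  x=3: (0.293/0.405) × 8.1 = 5.8600
  x=4: (0.227/0.405) × 7.2 = 4.0356
  x=5: (0.196/0.405) × 8.5 = 4.1136
  x=6: (0.144/0.405) × 4.1 = 1.4578
Sum = 10.9000 + 5.8600 + 4.0356 + 4.1136 + 1.4578 = 26.3669

26.37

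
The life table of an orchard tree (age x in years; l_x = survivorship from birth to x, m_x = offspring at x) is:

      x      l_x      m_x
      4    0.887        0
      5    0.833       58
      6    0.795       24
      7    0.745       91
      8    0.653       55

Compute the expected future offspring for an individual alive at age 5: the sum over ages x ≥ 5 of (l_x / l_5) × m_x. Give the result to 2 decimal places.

l_5 = 0.833. Conditional survival from age 5 to x is l_x / l_5.
  x=5: (0.833/0.833) × 58 = 58.0000
  x=6: (0.795/0.833) × 24 = 22.9052
  x=7: (0.745/0.833) × 91 = 81.3866
  x=8: (0.653/0.833) × 55 = 43.1152
Sum = 58.0000 + 22.9052 + 81.3866 + 43.1152 = 205.4070

205.41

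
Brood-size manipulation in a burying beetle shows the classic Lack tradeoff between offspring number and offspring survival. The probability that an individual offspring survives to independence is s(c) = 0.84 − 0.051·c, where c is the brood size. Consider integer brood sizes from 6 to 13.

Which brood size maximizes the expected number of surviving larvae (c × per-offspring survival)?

8

Expected surviving larvae = c × s(c):
  c=6: 6 × 0.534 = 3.204
  c=7: 7 × 0.483 = 3.381
  c=8: 8 × 0.432 = 3.456
  c=9: 9 × 0.381 = 3.429
  c=10: 10 × 0.330 = 3.300
  c=11: 11 × 0.279 = 3.069
  c=12: 12 × 0.228 = 2.736
  c=13: 13 × 0.177 = 2.301
Maximum at c = 8 (3.456 surviving larvae).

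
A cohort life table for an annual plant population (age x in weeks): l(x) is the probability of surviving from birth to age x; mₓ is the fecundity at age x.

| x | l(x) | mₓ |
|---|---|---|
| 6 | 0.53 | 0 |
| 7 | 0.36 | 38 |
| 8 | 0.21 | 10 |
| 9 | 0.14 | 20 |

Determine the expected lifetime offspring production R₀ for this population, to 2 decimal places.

18.58

R₀ = Σ l(x) mₓ:
  age 6: 0.53 × 0 = 0.0000
  age 7: 0.36 × 38 = 13.6800
  age 8: 0.21 × 10 = 2.1000
  age 9: 0.14 × 20 = 2.8000
R₀ = 0.0000 + 13.6800 + 2.1000 + 2.8000 = 18.5800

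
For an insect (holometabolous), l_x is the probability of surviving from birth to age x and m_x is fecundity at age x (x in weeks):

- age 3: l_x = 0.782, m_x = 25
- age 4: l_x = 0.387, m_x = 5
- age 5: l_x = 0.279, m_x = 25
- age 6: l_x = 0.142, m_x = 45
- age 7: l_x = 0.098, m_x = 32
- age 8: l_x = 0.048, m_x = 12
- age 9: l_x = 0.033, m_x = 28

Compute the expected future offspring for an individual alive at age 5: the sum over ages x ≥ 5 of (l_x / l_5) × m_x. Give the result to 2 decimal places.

l_5 = 0.279. Conditional survival from age 5 to x is l_x / l_5.
  x=5: (0.279/0.279) × 25 = 25.0000
  x=6: (0.142/0.279) × 45 = 22.9032
  x=7: (0.098/0.279) × 32 = 11.2401
  x=8: (0.048/0.279) × 12 = 2.0645
  x=9: (0.033/0.279) × 28 = 3.3118
Sum = 25.0000 + 22.9032 + 11.2401 + 2.0645 + 3.3118 = 64.5197

64.52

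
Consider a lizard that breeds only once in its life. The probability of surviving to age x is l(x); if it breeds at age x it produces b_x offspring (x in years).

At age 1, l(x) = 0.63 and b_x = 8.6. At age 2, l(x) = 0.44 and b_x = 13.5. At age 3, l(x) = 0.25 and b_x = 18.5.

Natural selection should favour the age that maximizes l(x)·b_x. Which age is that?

2

Expected offspring if breeding at age x = l(x) × b_x:
  age 1: 0.63 × 8.6 = 5.418
  age 2: 0.44 × 13.5 = 5.940
  age 3: 0.25 × 18.5 = 4.625
Maximum at age 2 (5.940).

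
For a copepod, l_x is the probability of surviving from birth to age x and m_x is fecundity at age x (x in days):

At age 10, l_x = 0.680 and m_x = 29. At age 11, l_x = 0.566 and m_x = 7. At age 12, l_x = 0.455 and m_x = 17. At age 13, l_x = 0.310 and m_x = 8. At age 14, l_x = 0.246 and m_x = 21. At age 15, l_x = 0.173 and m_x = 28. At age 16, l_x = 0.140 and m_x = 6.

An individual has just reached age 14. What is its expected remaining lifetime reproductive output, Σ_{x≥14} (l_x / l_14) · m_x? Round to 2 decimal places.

44.11

l_14 = 0.246. Conditional survival from age 14 to x is l_x / l_14.
  x=14: (0.246/0.246) × 21 = 21.0000
  x=15: (0.173/0.246) × 28 = 19.6911
  x=16: (0.140/0.246) × 6 = 3.4146
Sum = 21.0000 + 19.6911 + 3.4146 = 44.1057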